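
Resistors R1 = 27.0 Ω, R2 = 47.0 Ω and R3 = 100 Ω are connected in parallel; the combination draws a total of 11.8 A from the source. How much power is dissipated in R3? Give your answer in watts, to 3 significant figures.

298 W

We need the common branch voltage; get it from I_total × R_eq, then P = V²/R for the branch.
1/R_eq = 1/27.0 + 1/47.0 + 1/100 ⇒ R_eq = 14.64 Ω
V = I_total × R_eq = 11.80 × 14.64 = 172.7 V
P_R3 = V² / R3 = (172.7)² / 100 = 298.4 W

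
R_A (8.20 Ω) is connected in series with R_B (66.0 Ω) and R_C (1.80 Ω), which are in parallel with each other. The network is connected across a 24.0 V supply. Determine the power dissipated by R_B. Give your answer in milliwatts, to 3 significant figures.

Reduce the parallel pair to R_p first; the network is then a simple series string.
R_p = (66.0×1.80)/(66.0+1.80) = 1.752 Ω
R_total = 8.20 + 1.752 = 9.952 Ω
I = V / R_total = 24.0 / 9.952 = 2.412 A
Voltage across the parallel pair: V_p = I × R_p = 2.412 × 1.752 = 4.226 V
R_B is across V_p, so use P = V²/R for that branch.
P_R_B = (4.226)² / 66.0 = 0.2705 W

271 mW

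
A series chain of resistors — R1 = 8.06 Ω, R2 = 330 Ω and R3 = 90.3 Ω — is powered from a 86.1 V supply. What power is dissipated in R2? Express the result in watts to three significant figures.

13.3 W

In a series string the same current flows through every resistor — find that current, then P = I²R for the one we want.
R_total = 8.06 + 330 + 90.3 = 428.4 Ω
I = V / R_total = 86.1 / 428.4 = 0.2010 A
P_R2 = I² × R2 = (0.2010)² × 330 = 13.33 W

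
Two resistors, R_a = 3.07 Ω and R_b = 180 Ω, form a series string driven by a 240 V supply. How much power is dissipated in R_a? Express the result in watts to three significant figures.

5.28 W

In a series string the same current flows through every resistor — find that current, then P = I²R for the one we want.
R_total = 3.07 + 180 = 183.1 Ω
I = V / R_total = 240 / 183.1 = 1.311 A
P_R_a = I² × R_a = (1.311)² × 3.07 = 5.276 W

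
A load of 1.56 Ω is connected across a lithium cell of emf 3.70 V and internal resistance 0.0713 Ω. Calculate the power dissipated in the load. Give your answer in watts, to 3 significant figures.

8.03 W

With r and R in series, I = ε/(r+R); the load dissipates I²R.
I = ε / (r + R) = 3.70 / (0.0713 + 1.56) = 2.268 A
P_load = I² R = (2.268)² × 1.56 = 8.025 W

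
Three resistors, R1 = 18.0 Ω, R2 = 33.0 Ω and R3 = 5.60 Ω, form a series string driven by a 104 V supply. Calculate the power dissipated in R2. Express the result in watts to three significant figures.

111 W

Every series element carries the same I. Get I from the total resistance, then P = I² × R2.
R_total = 18.0 + 33.0 + 5.60 = 56.60 Ω
I = V / R_total = 104 / 56.60 = 1.837 A
P_R2 = I² × R2 = (1.837)² × 33.0 = 111.4 W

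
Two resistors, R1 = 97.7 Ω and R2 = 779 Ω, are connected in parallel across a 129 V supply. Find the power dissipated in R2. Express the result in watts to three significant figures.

21.4 W

Each parallel branch sees the full supply voltage, so P = V²/R applies directly to the target branch.
P_R2 = V² / R2 = (129)² / 779 Ω = 21.36 W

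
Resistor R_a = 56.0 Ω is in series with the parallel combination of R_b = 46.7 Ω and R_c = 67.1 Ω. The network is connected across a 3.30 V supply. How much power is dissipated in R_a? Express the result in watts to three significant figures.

First combine the parallel branches into one equivalent R_p, then R_a + R_p is a series pair.
R_p = (46.7×67.1)/(46.7+67.1) = 27.54 Ω
R_total = 56.0 + 27.54 = 83.54 Ω
I = V / R_total = 3.30 / 83.54 = 0.03950 A
The full supply current passes through R_a: P = I²R.
P_R_a = (0.03950)² × 56.0 = 0.08739 W

0.0874 W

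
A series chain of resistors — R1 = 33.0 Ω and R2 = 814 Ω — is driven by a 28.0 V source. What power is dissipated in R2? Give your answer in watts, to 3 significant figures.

The current is common to all series resistors; compute it, then apply P = I²R for the target.
R_total = 33.0 + 814 = 847.0 Ω
I = V / R_total = 28.0 / 847.0 = 0.03306 A
P_R2 = I² × R2 = (0.03306)² × 814 = 0.8896 W

0.890 W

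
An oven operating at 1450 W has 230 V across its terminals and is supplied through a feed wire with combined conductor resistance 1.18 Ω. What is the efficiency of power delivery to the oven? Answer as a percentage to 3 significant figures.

96.9 %

I = P / V = 1450 / 230 = 6.304 A through the feed wire.
P_line = I² R_line = (6.304)² × 1.18 = 46.90 W
P_source = P_load + P_line = 1450 + 46.90 = 1497 W
η = P_load / P_source = 1450 / 1497 = 0.9687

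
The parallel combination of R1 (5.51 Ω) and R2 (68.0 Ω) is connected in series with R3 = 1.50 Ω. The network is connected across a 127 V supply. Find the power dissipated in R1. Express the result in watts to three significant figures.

1750 W

Reduce the parallel combination to a single R_p; the circuit then becomes R_p in series with the remaining resistor.
R_p = (5.51×68.0)/(5.51+68.0) = 5.097 Ω
R_total = R_p + 1.50 = 5.097 + 1.50 = 6.597 Ω
I = V / R_total = 127 / 6.597 = 19.25 A
Voltage across the parallel pair: V_p = I × R_p = 19.25 × 5.097 = 98.12 V
R1 sits across V_p; its power is V_p²/R.
P_R1 = (98.12)² / 5.51 = 1747 W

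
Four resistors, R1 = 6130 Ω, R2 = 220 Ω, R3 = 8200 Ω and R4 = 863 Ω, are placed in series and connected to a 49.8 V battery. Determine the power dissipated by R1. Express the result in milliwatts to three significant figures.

64.0 mW

Series elements share the same current, so find I first, then use P = I²R.
R_total = 6130 + 220 + 8200 + 863 = 15410 Ω
I = V / R_total = 49.8 / 15410 = 0.003231 A
P_R1 = I² × R1 = (0.003231)² × 6130 = 0.06399 W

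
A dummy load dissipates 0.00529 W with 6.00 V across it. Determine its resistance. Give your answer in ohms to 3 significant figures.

6810 Ω

Rearranging the power relation for the two known quantities gives R = V² / P.
R = (6.00)² / 0.00529 = 6805 Ω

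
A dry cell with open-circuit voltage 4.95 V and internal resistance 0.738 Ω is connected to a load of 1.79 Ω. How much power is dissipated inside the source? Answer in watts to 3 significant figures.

Internal loss is I²r, with I set by the total series resistance r+R.
I = ε / (r + R) = 4.95 / (0.738 + 1.79) = 1.958 A
P_int = I² r = (1.958)² × 0.738 = 2.830 W

2.83 W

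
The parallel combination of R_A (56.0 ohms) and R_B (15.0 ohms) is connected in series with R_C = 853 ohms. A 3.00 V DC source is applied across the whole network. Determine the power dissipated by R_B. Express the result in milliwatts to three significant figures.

First find R_p for the parallel pair, then treat R_p + R_C as a series loop.
R_p = (56.0×15.0)/(56.0+15.0) = 11.83 Ω
R_total = R_p + 853 = 11.83 + 853 = 864.8 Ω
I = V / R_total = 3.00 / 864.8 = 0.003469 A
Voltage across the parallel pair: V_p = I × R_p = 0.003469 × 11.83 = 0.04104 V
R_B has V_p across it, so P = V_p²/R_B.
P_R_B = (0.04104)² / 15.0 = 0.0001123 W

0.112 mW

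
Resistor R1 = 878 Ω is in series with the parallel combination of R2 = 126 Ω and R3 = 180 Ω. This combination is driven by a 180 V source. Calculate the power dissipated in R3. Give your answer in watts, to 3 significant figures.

First combine the parallel branches into one equivalent R_p, then R1 + R_p is a series pair.
R_p = (126×180)/(126+180) = 74.12 Ω
R_total = 878 + 74.12 = 952.1 Ω
I = V / R_total = 180 / 952.1 = 0.1891 A
Voltage across the parallel pair: V_p = I × R_p = 0.1891 × 74.12 = 14.01 V
R3 is across V_p, so use P = V²/R for that branch.
P_R3 = (14.01)² / 180 = 1.091 W

1.09 W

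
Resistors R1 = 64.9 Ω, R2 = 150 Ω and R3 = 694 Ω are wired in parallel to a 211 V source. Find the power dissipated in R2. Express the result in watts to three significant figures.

297 W

Every branch has 211 V across it, so for R2 the power is simply V²/R.
P_R2 = V² / R2 = (211)² / 150 Ω = 296.8 W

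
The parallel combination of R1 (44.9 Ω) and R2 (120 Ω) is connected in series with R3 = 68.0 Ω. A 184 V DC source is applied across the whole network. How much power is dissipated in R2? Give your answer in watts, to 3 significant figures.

29.7 W

Collapse the R1‖R2 pair into one equivalent R_p; then R_p and R3 form a series string.
R_p = (44.9×120)/(44.9+120) = 32.67 Ω
R_total = R_p + 68.0 = 32.67 + 68.0 = 100.7 Ω
I = V / R_total = 184 / 100.7 = 1.828 A
Voltage across the parallel pair: V_p = I × R_p = 1.828 × 32.67 = 59.72 V
R2 has V_p across it, so P = V_p²/R2.
P_R2 = (59.72)² / 120 = 29.72 W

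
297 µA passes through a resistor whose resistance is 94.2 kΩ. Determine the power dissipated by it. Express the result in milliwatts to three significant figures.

With I and R stated, P = I²R applies in one step.
P = (0.0002970 A)² × 94200 Ω = 0.008309 W

8.31 mW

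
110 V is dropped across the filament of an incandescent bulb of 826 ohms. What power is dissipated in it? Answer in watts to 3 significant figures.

14.6 W

Voltage and resistance are given, so P = V²/R is the one-step route.
P = (110 V)² / 826 Ω = 14.65 W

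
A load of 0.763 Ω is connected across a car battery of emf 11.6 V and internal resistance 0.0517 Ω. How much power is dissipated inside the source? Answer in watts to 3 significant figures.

The source's internal resistance is just another series element carrying I; its dissipation is I²r.
I = ε / (r + R) = 11.6 / (0.0517 + 0.763) = 14.24 A
P_int = I² r = (14.24)² × 0.0517 = 10.48 W

10.5 W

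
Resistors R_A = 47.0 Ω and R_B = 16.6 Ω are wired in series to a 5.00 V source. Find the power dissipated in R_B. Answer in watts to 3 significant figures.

Every series element carries the same I. Get I from the total resistance, then P = I² × R_B.
R_total = 47.0 + 16.6 = 63.60 Ω
I = V / R_total = 5.00 / 63.60 = 0.07862 A
P_R_B = I² × R_B = (0.07862)² × 16.6 = 0.1026 W

0.103 W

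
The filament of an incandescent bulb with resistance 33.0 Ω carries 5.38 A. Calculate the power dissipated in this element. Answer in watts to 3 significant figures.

955 W

With I and R stated, P = I²R applies in one step.
P = (5.380 A)² × 33.0 Ω = 955.2 W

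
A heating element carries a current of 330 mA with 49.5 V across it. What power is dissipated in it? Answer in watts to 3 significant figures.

16.3 W

With V and I both given, power follows immediately from P = V I.
P = 49.5 V × 0.3300 A = 16.34 W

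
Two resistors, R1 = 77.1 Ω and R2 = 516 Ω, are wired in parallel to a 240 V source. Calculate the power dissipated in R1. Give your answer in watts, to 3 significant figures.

The supply voltage appears across each parallel branch — just use P = V²/R1.
P_R1 = V² / R1 = (240)² / 77.1 Ω = 747.1 W

747 W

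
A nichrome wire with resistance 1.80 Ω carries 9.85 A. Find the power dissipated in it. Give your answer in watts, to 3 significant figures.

Current and resistance are given, so P = I²R is the direct form.
P = (9.850 A)² × 1.80 Ω = 174.6 W

175 W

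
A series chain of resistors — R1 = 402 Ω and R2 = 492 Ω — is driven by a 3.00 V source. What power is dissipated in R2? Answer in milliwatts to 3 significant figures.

5.54 mW

Series elements share the same current, so find I first, then use P = I²R.
R_total = 402 + 492 = 894.0 Ω
I = V / R_total = 3.00 / 894.0 = 0.003356 A
P_R2 = I² × R2 = (0.003356)² × 492 = 0.005540 W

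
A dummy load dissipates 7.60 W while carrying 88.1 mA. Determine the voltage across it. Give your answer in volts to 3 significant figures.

86.3 V

Rearranging the power relation for the two known quantities gives V = P / I.
V = 7.60 / 0.08810 = 86.27 V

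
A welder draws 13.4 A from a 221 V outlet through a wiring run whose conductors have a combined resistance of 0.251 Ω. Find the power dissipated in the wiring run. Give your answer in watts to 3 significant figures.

45.1 W

Only the current and the line resistance are needed for the I²R loss.
The wiring run carries the full 13.4 A.
P_line = I² R_line = (13.40)² × 0.251 = 45.07 W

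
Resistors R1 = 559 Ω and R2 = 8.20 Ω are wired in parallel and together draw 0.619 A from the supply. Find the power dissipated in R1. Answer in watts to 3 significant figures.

0.0448 W

We need the common branch voltage; get it from I_total × R_eq, then P = V²/R for the branch.
1/R_eq = 1/559 + 1/8.20 ⇒ R_eq = 8.081 Ω
V = I_total × R_eq = 0.6190 × 8.081 = 5.002 V
P_R1 = V² / R1 = (5.002)² / 559 = 0.04477 W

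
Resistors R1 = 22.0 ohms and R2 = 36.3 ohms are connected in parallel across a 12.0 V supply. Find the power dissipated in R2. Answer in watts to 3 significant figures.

3.97 W

Each parallel branch sees the full supply voltage, so P = V²/R applies directly to the target branch.
P_R2 = V² / R2 = (12.0)² / 36.3 Ω = 3.967 W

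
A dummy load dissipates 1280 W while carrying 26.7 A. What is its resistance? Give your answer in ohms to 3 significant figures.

1.80 Ω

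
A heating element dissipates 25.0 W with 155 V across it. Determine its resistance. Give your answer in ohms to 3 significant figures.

Rearranging the power relation for the two known quantities gives R = V² / P.
R = (155)² / 25.0 = 961.0 Ω

961 Ω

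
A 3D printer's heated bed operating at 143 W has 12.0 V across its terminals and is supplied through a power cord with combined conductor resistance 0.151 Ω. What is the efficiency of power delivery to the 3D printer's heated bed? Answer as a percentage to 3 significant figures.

I = P / V = 143 / 12.0 = 11.92 A through the power cord.
P_line = I² R_line = (11.92)² × 0.151 = 21.44 W
P_source = P_load + P_line = 143.0 + 21.44 = 164.4 W
η = P_load / P_source = 143.0 / 164.4 = 0.8696

87.0 %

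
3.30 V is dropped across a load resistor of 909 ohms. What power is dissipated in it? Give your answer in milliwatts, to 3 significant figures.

With V across and R both known, P = V²/R gives the dissipation directly.
P = (3.30 V)² / 909 Ω = 0.01198 W

12.0 mW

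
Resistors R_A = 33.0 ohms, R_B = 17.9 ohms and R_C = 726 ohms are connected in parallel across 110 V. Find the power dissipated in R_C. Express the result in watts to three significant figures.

Each parallel branch sees the full supply voltage, so P = V²/R applies directly to the target branch.
P_R_C = V² / R_C = (110)² / 726 Ω = 16.67 W

16.7 W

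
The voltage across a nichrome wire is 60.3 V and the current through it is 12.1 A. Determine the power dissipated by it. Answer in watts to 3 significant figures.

730 W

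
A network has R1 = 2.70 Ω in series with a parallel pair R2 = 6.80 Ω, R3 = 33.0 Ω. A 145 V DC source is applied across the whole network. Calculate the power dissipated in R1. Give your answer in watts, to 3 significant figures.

816 W

Reduce the parallel pair to R_p first; the network is then a simple series string.
R_p = (6.80×33.0)/(6.80+33.0) = 5.638 Ω
R_total = 2.70 + 5.638 = 8.338 Ω
I = V / R_total = 145 / 8.338 = 17.39 A
R1 is in the main series path, so its power is I²R1.
P_R1 = (17.39)² × 2.70 = 816.5 W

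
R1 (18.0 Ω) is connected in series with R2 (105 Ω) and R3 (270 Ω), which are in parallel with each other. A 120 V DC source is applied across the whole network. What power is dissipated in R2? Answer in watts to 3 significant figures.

89.5 W

First combine the parallel branches into one equivalent R_p, then R1 + R_p is a series pair.
R_p = (105×270)/(105+270) = 75.60 Ω
R_total = 18.0 + 75.60 = 93.60 Ω
I = V / R_total = 120 / 93.60 = 1.282 A
Voltage across the parallel pair: V_p = I × R_p = 1.282 × 75.60 = 96.92 V
R2 sees V_p directly, so P = V_p² / R2.
P_R2 = (96.92)² / 105 = 89.47 W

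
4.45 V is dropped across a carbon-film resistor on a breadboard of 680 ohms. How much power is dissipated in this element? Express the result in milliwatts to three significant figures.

29.1 mW

Voltage and resistance are given, so P = V²/R is the one-step route.
P = (4.45 V)² / 680 Ω = 0.02912 W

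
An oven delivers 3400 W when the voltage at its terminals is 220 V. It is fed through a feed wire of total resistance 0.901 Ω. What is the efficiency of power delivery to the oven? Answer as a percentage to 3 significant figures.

I = P / V = 3400 / 220 = 15.45 A through the feed wire.
P_line = I² R_line = (15.45)² × 0.901 = 215.2 W
P_source = P_load + P_line = 3400 + 215.2 = 3615 W
η = P_load / P_source = 3400 / 3615 = 0.9405

94.0 %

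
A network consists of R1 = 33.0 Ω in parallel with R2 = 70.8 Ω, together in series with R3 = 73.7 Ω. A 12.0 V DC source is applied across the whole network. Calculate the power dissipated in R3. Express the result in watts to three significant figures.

Combine R1 and R2 into their parallel equivalent first, reducing the network to two series resistors.
R_p = (33.0×70.8)/(33.0+70.8) = 22.51 Ω
R_total = R_p + 73.7 = 22.51 + 73.7 = 96.21 Ω
I = V / R_total = 12.0 / 96.21 = 0.1247 A
R3 is the series element, so its power is I²R.
P_R3 = (0.1247)² × 73.7 = 1.147 W

1.15 W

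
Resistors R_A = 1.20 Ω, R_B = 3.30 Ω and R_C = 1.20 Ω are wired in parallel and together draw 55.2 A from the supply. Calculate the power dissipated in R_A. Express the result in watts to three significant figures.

654 W

Only the total current is stated, so first find the parallel equivalent to get the voltage across the combination.
1/R_eq = 1/1.20 + 1/3.30 + 1/1.20 ⇒ R_eq = 0.5077 Ω
V = I_total × R_eq = 55.20 × 0.5077 = 28.02 V
P_R_A = V² / R_A = (28.02)² / 1.20 = 654.5 W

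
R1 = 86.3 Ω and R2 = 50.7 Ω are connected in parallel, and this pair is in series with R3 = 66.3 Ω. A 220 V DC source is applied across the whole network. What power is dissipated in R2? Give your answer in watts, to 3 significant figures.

101 W

Reduce the parallel combination to a single R_p; the circuit then becomes R_p in series with the remaining resistor.
R_p = (86.3×50.7)/(86.3+50.7) = 31.94 Ω
R_total = R_p + 66.3 = 31.94 + 66.3 = 98.24 Ω
I = V / R_total = 220 / 98.24 = 2.239 A
Voltage across the parallel pair: V_p = I × R_p = 2.239 × 31.94 = 71.52 V
R2 sits across V_p; its power is V_p²/R.
P_R2 = (71.52)² / 50.7 = 100.9 W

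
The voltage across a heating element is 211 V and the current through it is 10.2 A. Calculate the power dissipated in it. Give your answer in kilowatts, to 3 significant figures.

Both the voltage across and the current through the element are known, so P = V I applies directly.
P = 211 V × 10.20 A = 2152 W

2.15 kW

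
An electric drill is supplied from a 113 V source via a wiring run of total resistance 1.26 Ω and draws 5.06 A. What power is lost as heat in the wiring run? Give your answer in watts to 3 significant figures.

The wiring run is a series resistance carrying the load current; its dissipation is I²R_line.
The wiring run carries the full 5.06 A.
P_line = I² R_line = (5.060)² × 1.26 = 32.26 W

32.3 W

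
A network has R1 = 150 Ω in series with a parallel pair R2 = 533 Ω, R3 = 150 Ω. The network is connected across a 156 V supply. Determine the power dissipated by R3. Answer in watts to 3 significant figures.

Reduce the parallel pair to R_p first; the network is then a simple series string.
R_p = (533×150)/(533+150) = 117.1 Ω
R_total = 150 + 117.1 = 267.1 Ω
I = V / R_total = 156 / 267.1 = 0.5841 A
Voltage across the parallel pair: V_p = I × R_p = 0.5841 × 117.1 = 68.38 V
R3 is across V_p, so use P = V²/R for that branch.
P_R3 = (68.38)² / 150 = 31.17 W

31.2 W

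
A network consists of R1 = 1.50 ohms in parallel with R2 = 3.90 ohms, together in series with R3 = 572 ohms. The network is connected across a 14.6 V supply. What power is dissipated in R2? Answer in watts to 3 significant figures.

Collapse the R1‖R2 pair into one equivalent R_p; then R_p and R3 form a series string.
R_p = (1.50×3.90)/(1.50+3.90) = 1.083 Ω
R_total = R_p + 572 = 1.083 + 572 = 573.1 Ω
I = V / R_total = 14.6 / 573.1 = 0.02548 A
Voltage across the parallel pair: V_p = I × R_p = 0.02548 × 1.083 = 0.02760 V
R2 has V_p across it, so P = V_p²/R2.
P_R2 = (0.02760)² / 3.90 = 0.0001953 W

0.000195 W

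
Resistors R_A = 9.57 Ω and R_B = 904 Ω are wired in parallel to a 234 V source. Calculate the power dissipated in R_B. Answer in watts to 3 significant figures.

Each parallel branch sees the full supply voltage, so P = V²/R applies directly to the target branch.
P_R_B = V² / R_B = (234)² / 904 Ω = 60.57 W

60.6 W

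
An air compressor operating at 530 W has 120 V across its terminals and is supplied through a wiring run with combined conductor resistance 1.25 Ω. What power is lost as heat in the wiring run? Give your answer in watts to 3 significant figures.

24.4 W

The wiring run and load are in series, so the same current flows in both; the loss is I²R_line.
I = P / V = 530 / 120 = 4.417 A through the wiring run.
P_line = I² R_line = (4.417)² × 1.25 = 24.38 W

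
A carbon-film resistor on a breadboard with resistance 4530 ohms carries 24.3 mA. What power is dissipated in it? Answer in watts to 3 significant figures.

The current through and the resistance of the element are both given; use P = I²R.
P = (0.02430 A)² × 4530 Ω = 2.675 W

2.67 W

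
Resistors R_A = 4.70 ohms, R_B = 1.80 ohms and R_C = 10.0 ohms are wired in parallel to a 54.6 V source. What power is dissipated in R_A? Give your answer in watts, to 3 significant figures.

634 W

Each parallel branch sees the full supply voltage, so P = V²/R applies directly to the target branch.
P_R_A = V² / R_A = (54.6)² / 4.70 Ω = 634.3 W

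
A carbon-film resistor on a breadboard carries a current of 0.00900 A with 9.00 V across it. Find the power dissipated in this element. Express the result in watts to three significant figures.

With V and I both given, power follows immediately from P = V I.
P = 9.00 V × 0.009000 A = 0.08100 W

0.0810 W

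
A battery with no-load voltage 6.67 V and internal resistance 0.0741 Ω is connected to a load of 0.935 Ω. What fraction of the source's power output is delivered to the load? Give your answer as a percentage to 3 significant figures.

92.7 %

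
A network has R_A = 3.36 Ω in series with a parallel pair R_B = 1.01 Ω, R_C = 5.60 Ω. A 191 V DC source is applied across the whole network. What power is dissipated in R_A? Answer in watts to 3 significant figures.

6900 W

Replace R_B and R_C with their parallel equivalent so the circuit becomes R_A in series with R_p.
R_p = (1.01×5.60)/(1.01+5.60) = 0.8557 Ω
R_total = 3.36 + 0.8557 = 4.216 Ω
I = V / R_total = 191 / 4.216 = 45.31 A
R_A carries the full series current, so P = I²R.
P_R_A = (45.31)² × 3.36 = 6897 W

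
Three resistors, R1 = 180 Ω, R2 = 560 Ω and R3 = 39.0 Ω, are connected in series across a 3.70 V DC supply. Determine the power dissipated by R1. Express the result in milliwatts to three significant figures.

Every series element carries the same I. Get I from the total resistance, then P = I² × R1.
R_total = 180 + 560 + 39.0 = 779.0 Ω
I = V / R_total = 3.70 / 779.0 = 0.004750 A
P_R1 = I² × R1 = (0.004750)² × 180 = 0.004061 W

4.06 mW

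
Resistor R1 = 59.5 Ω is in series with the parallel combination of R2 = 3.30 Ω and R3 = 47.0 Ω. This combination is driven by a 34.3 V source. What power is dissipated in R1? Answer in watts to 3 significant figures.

First combine the parallel branches into one equivalent R_p, then R1 + R_p is a series pair.
R_p = (3.30×47.0)/(3.30+47.0) = 3.083 Ω
R_total = 59.5 + 3.083 = 62.58 Ω
I = V / R_total = 34.3 / 62.58 = 0.5481 A
All the current flows through R1; use P = I²R.
P_R1 = (0.5481)² × 59.5 = 17.87 W

17.9 W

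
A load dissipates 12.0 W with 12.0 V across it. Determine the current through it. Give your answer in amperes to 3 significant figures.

1.00 A

Rearranging the power relation for the two known quantities gives I = P / V.
I = 12.0 / 12.0 = 1.000 A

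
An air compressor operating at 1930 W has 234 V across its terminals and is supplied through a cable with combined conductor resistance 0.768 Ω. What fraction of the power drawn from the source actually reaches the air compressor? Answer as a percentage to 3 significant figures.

I = P / V = 1930 / 234 = 8.248 A through the cable.
P_line = I² R_line = (8.248)² × 0.768 = 52.24 W
P_source = P_load + P_line = 1930 + 52.24 = 1982 W
η = P_load / P_source = 1930 / 1982 = 0.9736

97.4 %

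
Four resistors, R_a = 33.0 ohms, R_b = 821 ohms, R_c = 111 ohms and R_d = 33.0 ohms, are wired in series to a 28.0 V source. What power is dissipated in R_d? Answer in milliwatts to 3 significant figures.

26.0 mW

The current is common to all series resistors; compute it, then apply P = I²R for the target.
R_total = 33.0 + 821 + 111 + 33.0 = 998.0 Ω
I = V / R_total = 28.0 / 998.0 = 0.02806 A
P_R_d = I² × R_d = (0.02806)² × 33.0 = 0.02598 W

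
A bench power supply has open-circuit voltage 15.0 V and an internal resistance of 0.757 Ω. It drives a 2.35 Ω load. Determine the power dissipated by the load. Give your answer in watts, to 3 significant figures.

54.8 W

Find the circuit current first, then P = I²R for the load (series elements share I).
I = ε / (r + R) = 15.0 / (0.757 + 2.35) = 4.828 A
P_load = I² R = (4.828)² × 2.35 = 54.77 W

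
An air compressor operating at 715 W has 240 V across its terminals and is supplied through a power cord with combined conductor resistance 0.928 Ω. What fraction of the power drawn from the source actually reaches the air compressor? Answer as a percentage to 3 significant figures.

98.9 %

I = P / V = 715 / 240 = 2.979 A through the power cord.
P_line = I² R_line = (2.979)² × 0.928 = 8.236 W
P_source = P_load + P_line = 715.0 + 8.236 = 723.2 W
η = P_load / P_source = 715.0 / 723.2 = 0.9886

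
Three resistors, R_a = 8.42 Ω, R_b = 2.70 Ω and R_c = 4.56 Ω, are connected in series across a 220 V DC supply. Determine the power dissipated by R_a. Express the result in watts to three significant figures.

In a series string the same current flows through every resistor — find that current, then P = I²R for the one we want.
R_total = 8.42 + 2.70 + 4.56 = 15.68 Ω
I = V / R_total = 220 / 15.68 = 14.03 A
P_R_a = I² × R_a = (14.03)² × 8.42 = 1658 W

1660 W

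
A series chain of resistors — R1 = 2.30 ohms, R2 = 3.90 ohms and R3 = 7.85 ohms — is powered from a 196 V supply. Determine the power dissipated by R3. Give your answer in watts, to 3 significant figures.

Since the resistors are in series they all carry the loop current I = V/R_total; the power in any one is I²R.
R_total = 2.30 + 3.90 + 7.85 = 14.05 Ω
I = V / R_total = 196 / 14.05 = 13.95 A
P_R3 = I² × R3 = (13.95)² × 7.85 = 1528 W

1530 W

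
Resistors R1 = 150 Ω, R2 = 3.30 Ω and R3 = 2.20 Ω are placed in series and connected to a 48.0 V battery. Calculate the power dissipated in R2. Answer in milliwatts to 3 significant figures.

The current is common to all series resistors; compute it, then apply P = I²R for the target.
R_total = 150 + 3.30 + 2.20 = 155.5 Ω
I = V / R_total = 48.0 / 155.5 = 0.3087 A
P_R2 = I² × R2 = (0.3087)² × 3.30 = 0.3144 W

314 mW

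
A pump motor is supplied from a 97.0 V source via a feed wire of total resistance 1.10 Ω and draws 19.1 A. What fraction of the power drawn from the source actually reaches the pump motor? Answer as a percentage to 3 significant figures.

The feed wire carries the full 19.1 A.
P_line = I² R_line = (19.10)² × 1.10 = 401.3 W
P_source = V I = 97.0 × 19.10 = 1853 W; P_load = 1451 W
η = P_load / P_source = 1451 / 1853 = 0.7834

78.3 %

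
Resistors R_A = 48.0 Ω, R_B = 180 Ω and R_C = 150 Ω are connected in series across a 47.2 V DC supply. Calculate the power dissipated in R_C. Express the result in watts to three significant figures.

2.34 W

The current is common to all series resistors; compute it, then apply P = I²R for the target.
R_total = 48.0 + 180 + 150 = 378.0 Ω
I = V / R_total = 47.2 / 378.0 = 0.1249 A
P_R_C = I² × R_C = (0.1249)² × 150 = 2.339 W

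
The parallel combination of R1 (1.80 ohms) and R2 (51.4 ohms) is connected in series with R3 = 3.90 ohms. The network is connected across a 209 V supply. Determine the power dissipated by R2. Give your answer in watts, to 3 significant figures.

Collapse the R1‖R2 pair into one equivalent R_p; then R_p and R3 form a series string.
R_p = (1.80×51.4)/(1.80+51.4) = 1.739 Ω
R_total = R_p + 3.90 = 1.739 + 3.90 = 5.639 Ω
I = V / R_total = 209 / 5.639 = 37.06 A
Voltage across the parallel pair: V_p = I × R_p = 37.06 × 1.739 = 64.46 V
R2 sits across V_p; its power is V_p²/R.
P_R2 = (64.46)² / 51.4 = 80.83 W

80.8 W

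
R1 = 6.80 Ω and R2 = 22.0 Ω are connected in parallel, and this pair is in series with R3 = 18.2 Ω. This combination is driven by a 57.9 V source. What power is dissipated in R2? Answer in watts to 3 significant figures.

7.51 W

Collapse the R1‖R2 pair into one equivalent R_p; then R_p and R3 form a series string.
R_p = (6.80×22.0)/(6.80+22.0) = 5.194 Ω
R_total = R_p + 18.2 = 5.194 + 18.2 = 23.39 Ω
I = V / R_total = 57.9 / 23.39 = 2.475 A
Voltage across the parallel pair: V_p = I × R_p = 2.475 × 5.194 = 12.86 V
Use P = V²/R for R2 with V = V_p.
P_R2 = (12.86)² / 22.0 = 7.513 W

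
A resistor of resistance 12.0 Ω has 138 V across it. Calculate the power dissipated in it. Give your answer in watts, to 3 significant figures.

Voltage and resistance are given, so P = V²/R is the one-step route.
P = (138 V)² / 12.0 Ω = 1587 W

1590 W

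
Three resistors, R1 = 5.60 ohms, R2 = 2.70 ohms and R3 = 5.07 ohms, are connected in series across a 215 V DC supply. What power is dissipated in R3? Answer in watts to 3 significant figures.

1310 W

In a series string the same current flows through every resistor — find that current, then P = I²R for the one we want.
R_total = 5.60 + 2.70 + 5.07 = 13.37 Ω
I = V / R_total = 215 / 13.37 = 16.08 A
P_R3 = I² × R3 = (16.08)² × 5.07 = 1311 W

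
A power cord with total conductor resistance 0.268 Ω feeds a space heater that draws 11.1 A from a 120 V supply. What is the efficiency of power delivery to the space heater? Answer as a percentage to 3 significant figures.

The power cord carries the full 11.1 A.
P_line = I² R_line = (11.10)² × 0.268 = 33.02 W
P_source = V I = 120 × 11.10 = 1332 W; P_load = 1299 W
η = P_load / P_source = 1299 / 1332 = 0.9752

97.5 %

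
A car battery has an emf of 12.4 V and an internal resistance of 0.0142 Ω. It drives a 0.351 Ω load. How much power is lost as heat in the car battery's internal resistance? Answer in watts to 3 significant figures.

The internal resistance carries the same current as the load; P_int = I²r.
I = ε / (r + R) = 12.4 / (0.0142 + 0.351) = 33.95 A
P_int = I² r = (33.95)² × 0.0142 = 16.37 W

16.4 W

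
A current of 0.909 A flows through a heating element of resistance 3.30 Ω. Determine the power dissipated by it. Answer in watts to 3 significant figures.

Knowing I and R, the power is just I²R — no need to find V first.
P = (0.9090 A)² × 3.30 Ω = 2.727 W

2.73 W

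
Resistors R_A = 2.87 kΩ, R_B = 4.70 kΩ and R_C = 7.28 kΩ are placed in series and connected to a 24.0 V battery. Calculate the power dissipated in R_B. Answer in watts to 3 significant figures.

0.0123 W

Since the resistors are in series they all carry the loop current I = V/R_total; the power in any one is I²R.
R_total = (2.87 + 4.70 + 7.28) kΩ = 14850 Ω
I = V / R_total = 24.0 / 14850 = 0.001616 A
P_R_B = I² × R_B = (0.001616)² × 4700 = 0.01228 W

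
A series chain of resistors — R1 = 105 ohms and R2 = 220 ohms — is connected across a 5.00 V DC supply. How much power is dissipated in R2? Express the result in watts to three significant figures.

0.0521 W

Since the resistors are in series they all carry the loop current I = V/R_total; the power in any one is I²R.
R_total = 105 + 220 = 325.0 Ω
I = V / R_total = 5.00 / 325.0 = 0.01538 A
P_R2 = I² × R2 = (0.01538)² × 220 = 0.05207 W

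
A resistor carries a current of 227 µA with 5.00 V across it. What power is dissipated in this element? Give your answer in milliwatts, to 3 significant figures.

1.14 mW

With V and I both given, power follows immediately from P = V I.
P = 5.00 V × 0.0002270 A = 0.001135 W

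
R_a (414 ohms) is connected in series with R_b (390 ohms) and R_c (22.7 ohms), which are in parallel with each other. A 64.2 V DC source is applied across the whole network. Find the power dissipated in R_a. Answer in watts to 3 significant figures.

Replace R_b and R_c with their parallel equivalent so the circuit becomes R_a in series with R_p.
R_p = (390×22.7)/(390+22.7) = 21.45 Ω
R_total = 414 + 21.45 = 435.5 Ω
I = V / R_total = 64.2 / 435.5 = 0.1474 A
The full supply current passes through R_a: P = I²R.
P_R_a = (0.1474)² × 414 = 8.999 W

9.00 W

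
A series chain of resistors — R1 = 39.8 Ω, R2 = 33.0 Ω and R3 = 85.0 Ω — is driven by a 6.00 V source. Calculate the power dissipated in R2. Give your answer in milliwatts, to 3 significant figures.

In a series string the same current flows through every resistor — find that current, then P = I²R for the one we want.
R_total = 39.8 + 33.0 + 85.0 = 157.8 Ω
I = V / R_total = 6.00 / 157.8 = 0.03802 A
P_R2 = I² × R2 = (0.03802)² × 33.0 = 0.04771 W

47.7 mW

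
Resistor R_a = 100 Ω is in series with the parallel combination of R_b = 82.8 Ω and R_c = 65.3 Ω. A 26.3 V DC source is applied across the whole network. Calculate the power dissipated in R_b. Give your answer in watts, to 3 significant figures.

0.598 W

Collapse R_b‖R_c to a single equivalent, reducing the network to two series elements.
R_p = (82.8×65.3)/(82.8+65.3) = 36.51 Ω
R_total = 100 + 36.51 = 136.5 Ω
I = V / R_total = 26.3 / 136.5 = 0.1927 A
Voltage across the parallel pair: V_p = I × R_p = 0.1927 × 36.51 = 7.034 V
With V_p across R_b, its power is V_p²/R_b.
P_R_b = (7.034)² / 82.8 = 0.5975 W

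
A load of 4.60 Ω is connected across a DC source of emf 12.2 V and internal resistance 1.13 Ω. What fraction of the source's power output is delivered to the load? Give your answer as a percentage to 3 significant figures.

η = P_load/(P_load+P_int) = I²R/(I²R+I²r) = R/(R+r) — the I² cancels for series elements.
η = R / (R + r) = 4.60 / (4.60 + 1.13) = 0.8028

80.3 %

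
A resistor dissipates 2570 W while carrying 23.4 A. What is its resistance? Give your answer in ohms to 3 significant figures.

Inverting the appropriate power form: R = P / I².
R = 2570 / (23.40)² = 4.694 Ω

4.69 Ω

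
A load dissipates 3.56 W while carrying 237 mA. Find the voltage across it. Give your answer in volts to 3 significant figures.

15.0 V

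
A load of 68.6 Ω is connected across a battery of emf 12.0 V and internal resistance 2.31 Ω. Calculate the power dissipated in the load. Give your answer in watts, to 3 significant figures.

Find the circuit current first, then P = I²R for the load (series elements share I).
I = ε / (r + R) = 12.0 / (2.31 + 68.6) = 0.1692 A
P_load = I² R = (0.1692)² × 68.6 = 1.965 W

1.96 W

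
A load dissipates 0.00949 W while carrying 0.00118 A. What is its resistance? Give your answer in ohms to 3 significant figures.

From P = V I = I²R = V²/R, with the two given quantities we get R = P / I².
R = 0.00949 / (0.001180)² = 6816 Ω

6820 Ω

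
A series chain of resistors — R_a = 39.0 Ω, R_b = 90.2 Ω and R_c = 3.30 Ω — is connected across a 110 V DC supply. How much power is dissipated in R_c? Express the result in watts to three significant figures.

2.27 W

The current is common to all series resistors; compute it, then apply P = I²R for the target.
R_total = 39.0 + 90.2 + 3.30 = 132.5 Ω
I = V / R_total = 110 / 132.5 = 0.8302 A
P_R_c = I² × R_c = (0.8302)² × 3.30 = 2.274 W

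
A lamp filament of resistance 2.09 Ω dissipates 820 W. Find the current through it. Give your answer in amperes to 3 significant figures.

From P = V I = I²R = V²/R, with the two given quantities we get I = √(P / R).
I = √(820 / 2.09) = 19.81 A

19.8 A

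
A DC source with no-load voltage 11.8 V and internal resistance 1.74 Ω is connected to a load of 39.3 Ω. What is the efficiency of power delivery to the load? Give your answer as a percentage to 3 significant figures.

η = P_load/(P_load+P_int) = I²R/(I²R+I²r) = R/(R+r) — the I² cancels for series elements.
η = R / (R + r) = 39.3 / (39.3 + 1.74) = 0.9576

95.8 %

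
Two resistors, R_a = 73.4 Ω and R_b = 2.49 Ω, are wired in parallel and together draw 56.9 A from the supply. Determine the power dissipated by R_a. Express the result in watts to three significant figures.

256 W

The branches share the same voltage, but only the total current is given — find V from the equivalent resistance first.
1/R_eq = 1/73.4 + 1/2.49 ⇒ R_eq = 2.408 Ω
V = I_total × R_eq = 56.90 × 2.408 = 137.0 V
P_R_a = V² / R_a = (137.0)² / 73.4 = 255.8 W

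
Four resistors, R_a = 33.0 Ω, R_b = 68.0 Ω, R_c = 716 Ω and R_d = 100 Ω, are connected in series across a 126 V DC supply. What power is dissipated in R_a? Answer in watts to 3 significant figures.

0.623 W

Every series element carries the same I. Get I from the total resistance, then P = I² × R_a.
R_total = 33.0 + 68.0 + 716 + 100 = 917.0 Ω
I = V / R_total = 126 / 917.0 = 0.1374 A
P_R_a = I² × R_a = (0.1374)² × 33.0 = 0.6230 W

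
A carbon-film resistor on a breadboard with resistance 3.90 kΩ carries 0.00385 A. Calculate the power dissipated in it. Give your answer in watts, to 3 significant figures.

Knowing I and R, the power is just I²R — no need to find V first.
P = (0.003850 A)² × 3900 Ω = 0.05781 W

0.0578 W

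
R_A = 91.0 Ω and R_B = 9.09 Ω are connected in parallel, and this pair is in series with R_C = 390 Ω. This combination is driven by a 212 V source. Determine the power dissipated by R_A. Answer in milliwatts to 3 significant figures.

213 mW

First find R_p for the parallel pair, then treat R_p + R_C as a series loop.
R_p = (91.0×9.09)/(91.0+9.09) = 8.264 Ω
R_total = R_p + 390 = 8.264 + 390 = 398.3 Ω
I = V / R_total = 212 / 398.3 = 0.5323 A
Voltage across the parallel pair: V_p = I × R_p = 0.5323 × 8.264 = 4.399 V
R_A has V_p across it, so P = V_p²/R_A.
P_R_A = (4.399)² / 91.0 = 0.2127 W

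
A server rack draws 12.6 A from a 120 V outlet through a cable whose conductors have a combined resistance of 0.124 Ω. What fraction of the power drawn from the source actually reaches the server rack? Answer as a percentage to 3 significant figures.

The cable carries the full 12.6 A.
P_line = I² R_line = (12.60)² × 0.124 = 19.69 W
P_source = V I = 120 × 12.60 = 1512 W; P_load = 1492 W
η = P_load / P_source = 1492 / 1512 = 0.9870

98.7 %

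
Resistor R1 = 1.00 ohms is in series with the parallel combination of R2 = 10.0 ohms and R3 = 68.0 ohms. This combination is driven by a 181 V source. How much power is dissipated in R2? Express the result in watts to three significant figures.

2640 W

First combine the parallel branches into one equivalent R_p, then R1 + R_p is a series pair.
R_p = (10.0×68.0)/(10.0+68.0) = 8.718 Ω
R_total = 1.00 + 8.718 = 9.718 Ω
I = V / R_total = 181 / 9.718 = 18.63 A
Voltage across the parallel pair: V_p = I × R_p = 18.63 × 8.718 = 162.4 V
R2 is across V_p, so use P = V²/R for that branch.
P_R2 = (162.4)² / 10.0 = 2637 W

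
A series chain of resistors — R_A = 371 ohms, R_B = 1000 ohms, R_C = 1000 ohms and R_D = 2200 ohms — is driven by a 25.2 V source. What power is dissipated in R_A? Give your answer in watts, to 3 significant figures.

0.0113 W

In a series string the same current flows through every resistor — find that current, then P = I²R for the one we want.
R_total = 371 + 1000 + 1000 + 2200 = 4571 Ω
I = V / R_total = 25.2 / 4571 = 0.005513 A
P_R_A = I² × R_A = (0.005513)² × 371 = 0.01128 W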